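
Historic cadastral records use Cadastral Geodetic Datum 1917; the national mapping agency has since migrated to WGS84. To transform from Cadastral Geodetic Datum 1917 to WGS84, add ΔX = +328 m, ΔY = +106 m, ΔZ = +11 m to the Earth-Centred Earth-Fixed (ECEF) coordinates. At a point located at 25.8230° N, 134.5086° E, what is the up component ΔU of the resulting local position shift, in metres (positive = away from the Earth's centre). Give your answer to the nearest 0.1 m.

At φ = 25.8230°, λ = 134.5086°: sin φ = 0.435592, cos φ = 0.900144, sin λ = 0.713145, cos λ = -0.701016.
ΔU = cos φ cos λ·ΔX + cos φ sin λ·ΔY + sin φ·ΔZ = (0.900144)(-0.701016)(328) + (0.900144)(0.713145)(106) + (0.435592)(11) = -134.14 m.

ΔU = -134.1 m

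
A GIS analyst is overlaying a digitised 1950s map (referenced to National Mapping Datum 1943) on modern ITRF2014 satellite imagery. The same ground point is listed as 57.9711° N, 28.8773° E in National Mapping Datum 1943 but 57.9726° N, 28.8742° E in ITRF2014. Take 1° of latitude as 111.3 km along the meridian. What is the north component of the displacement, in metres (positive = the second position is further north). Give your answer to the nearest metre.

Δφ = 57.9726° − 57.9711° = +0.0015°; Δλ = 28.8742° − 28.8773° = -0.0031°.
ΔN = Δφ × 111300 = 167.0 m; ΔE = Δλ × 111300 × cos(57.9711°) = -0.0031 × 111300 × 0.530347 = -183.0 m.

ΔN = 167 m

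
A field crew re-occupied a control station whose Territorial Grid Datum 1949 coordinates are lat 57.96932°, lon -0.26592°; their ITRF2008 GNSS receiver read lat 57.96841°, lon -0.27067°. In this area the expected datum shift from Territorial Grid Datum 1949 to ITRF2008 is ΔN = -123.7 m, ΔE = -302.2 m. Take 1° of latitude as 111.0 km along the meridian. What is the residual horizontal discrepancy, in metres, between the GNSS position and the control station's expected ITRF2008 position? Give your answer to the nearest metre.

32 m

Observed coordinate differences: Δφ = -0.00091°, Δλ = -0.00475°.
Converting to metres (1° lat = 111000 m, cos φ = 0.530373): observed ΔN = -101.0 m, observed ΔE = -279.6 m.
Subtracting the expected shift leaves a residual of -101.0 − (-123.7) = 22.7 m north and -279.6 − (-302.2) = 22.6 m east.
Residual distance = √(22.7² + 22.6²) = 32.0 m.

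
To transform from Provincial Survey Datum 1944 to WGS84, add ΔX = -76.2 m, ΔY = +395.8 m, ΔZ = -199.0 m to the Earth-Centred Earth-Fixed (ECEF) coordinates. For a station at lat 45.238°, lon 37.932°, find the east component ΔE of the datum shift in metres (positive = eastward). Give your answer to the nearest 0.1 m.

At φ = 45.238°, λ = 37.932°: sin φ = 0.710038, cos φ = 0.704163, sin λ = 0.614726, cos λ = 0.788741.
ΔE = −sin λ·ΔX + cos λ·ΔY = −(0.614726)·(-76.2) + (0.788741)·(395.8) = 359.03 m.

ΔE = 359.0 m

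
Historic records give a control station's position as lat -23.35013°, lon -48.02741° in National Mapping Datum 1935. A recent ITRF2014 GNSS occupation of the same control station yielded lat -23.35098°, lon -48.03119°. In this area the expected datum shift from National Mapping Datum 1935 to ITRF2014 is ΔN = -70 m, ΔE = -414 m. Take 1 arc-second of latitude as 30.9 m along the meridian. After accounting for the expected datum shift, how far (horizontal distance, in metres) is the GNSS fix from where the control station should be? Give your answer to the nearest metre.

Observed coordinate differences: Δφ = -0.00085°, Δλ = -0.00378°.
Converting to metres (1° lat = 111240 m, cos φ = 0.918100): observed ΔN = -94.6 m, observed ΔE = -386.0 m.
Subtracting the expected shift leaves a residual of -94.6 − (-70) = -24.6 m north and -386.0 − (-414) = 28.0 m east.
Residual distance = √((-24.6)² + 28.0²) = 37.2 m.

37 m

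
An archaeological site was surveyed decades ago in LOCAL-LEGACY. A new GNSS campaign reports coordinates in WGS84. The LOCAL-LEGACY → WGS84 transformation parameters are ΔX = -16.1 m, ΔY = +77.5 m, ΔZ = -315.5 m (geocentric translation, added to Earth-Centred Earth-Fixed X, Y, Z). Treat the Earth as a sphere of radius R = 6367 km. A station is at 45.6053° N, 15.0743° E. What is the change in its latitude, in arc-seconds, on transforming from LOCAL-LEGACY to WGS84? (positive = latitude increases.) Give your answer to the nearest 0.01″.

sin φ = 0.714537, cos φ = 0.699597, sin λ = 0.260071, cos λ = 0.965589.
North component: ΔN = −sin φ cos λ·ΔX − sin φ sin λ·ΔY + cos φ·ΔZ = −(0.714537)(0.965589)(-16.1) − (0.714537)(0.260071)(77.5) + (0.699597)(-315.5) = -224.02 m.
1° of latitude spans πR/180 = 111125 m, so Δφ = -224.02 / 111125 × 3600 = -7.257″.

Δφ = -7.26″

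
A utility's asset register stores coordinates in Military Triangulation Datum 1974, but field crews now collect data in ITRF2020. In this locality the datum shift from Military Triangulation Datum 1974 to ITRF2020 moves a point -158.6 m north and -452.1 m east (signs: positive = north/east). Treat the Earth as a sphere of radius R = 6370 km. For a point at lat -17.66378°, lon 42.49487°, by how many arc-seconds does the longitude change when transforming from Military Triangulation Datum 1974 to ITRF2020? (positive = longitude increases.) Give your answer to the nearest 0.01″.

At latitude -17.66378°, cos φ = 0.952853.
One radian of longitude at latitude φ spans R cos φ, so Δλ = ΔE / (R cos φ) = -452.1 / (6370000 × 0.952853) = -7.4485e-05 rad = -15.364″.

Δλ = -15.36″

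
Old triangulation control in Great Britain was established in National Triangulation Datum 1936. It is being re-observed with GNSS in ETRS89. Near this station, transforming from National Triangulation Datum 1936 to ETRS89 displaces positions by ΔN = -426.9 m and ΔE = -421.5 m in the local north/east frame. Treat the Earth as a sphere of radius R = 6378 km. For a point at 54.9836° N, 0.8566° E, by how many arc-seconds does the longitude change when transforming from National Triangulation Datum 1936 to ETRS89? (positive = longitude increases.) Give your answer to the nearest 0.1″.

At latitude 54.9836°, cos φ = 0.573811.
One radian of longitude at latitude φ spans R cos φ, so Δλ = ΔE / (R cos φ) = -421.5 / (6378000 × 0.573811) = -1.1517e-04 rad = -23.756″.

Δλ = -23.8″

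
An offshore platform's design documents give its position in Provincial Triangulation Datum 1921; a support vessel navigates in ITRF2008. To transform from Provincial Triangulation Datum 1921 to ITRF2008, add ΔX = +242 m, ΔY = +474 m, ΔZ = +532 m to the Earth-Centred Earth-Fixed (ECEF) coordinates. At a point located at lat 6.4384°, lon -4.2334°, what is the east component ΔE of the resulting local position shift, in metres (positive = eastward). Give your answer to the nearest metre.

The local east axis at (φ, λ) is (−sin λ, cos λ, 0), so ΔE = −sin(-4.2334°)·242 + cos(-4.2334°)·474 = 490.57 m.

ΔE = 491 m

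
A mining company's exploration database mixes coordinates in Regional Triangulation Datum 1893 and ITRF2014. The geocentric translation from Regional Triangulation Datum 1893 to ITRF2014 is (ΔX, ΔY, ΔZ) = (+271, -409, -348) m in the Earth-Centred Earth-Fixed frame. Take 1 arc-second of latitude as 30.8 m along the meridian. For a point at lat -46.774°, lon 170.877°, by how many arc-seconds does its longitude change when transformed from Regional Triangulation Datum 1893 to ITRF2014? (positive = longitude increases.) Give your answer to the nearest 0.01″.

sin φ = -0.728658, cos φ = 0.684878, sin λ = 0.158554, cos λ = -0.987350.
East component: ΔE = −sin λ·ΔX + cos λ·ΔY = −(0.158554)(271) + (-0.987350)(-409) = 360.86 m.
1° of latitude spans 3600 × 30.80 = 110880 m; at latitude φ, 1° of longitude spans that × cos φ = 75939.3 m, so Δλ = 360.86 / 75939.3 × 3600 = 17.107″.

Δλ = 17.11″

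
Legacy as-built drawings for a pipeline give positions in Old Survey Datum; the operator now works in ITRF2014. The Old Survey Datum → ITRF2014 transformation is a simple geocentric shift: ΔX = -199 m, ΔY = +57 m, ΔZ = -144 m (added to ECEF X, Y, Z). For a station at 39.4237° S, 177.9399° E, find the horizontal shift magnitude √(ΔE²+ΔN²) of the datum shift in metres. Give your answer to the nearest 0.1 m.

52.4 m

The local east axis at (φ, λ) is (−sin λ, cos λ, 0), so ΔE = −sin(177.9399°)·(-199) + cos(177.9399°)·57 = -49.81 m.
The local north axis is (−sin φ cos λ, −sin φ sin λ, cos φ), giving ΔN = 126.293 + 1.301 − 111.236 = 16.36 m.
Horizontal magnitude = √(ΔE² + ΔN²) = √((-49.81)² + 16.36²) = 52.43 m.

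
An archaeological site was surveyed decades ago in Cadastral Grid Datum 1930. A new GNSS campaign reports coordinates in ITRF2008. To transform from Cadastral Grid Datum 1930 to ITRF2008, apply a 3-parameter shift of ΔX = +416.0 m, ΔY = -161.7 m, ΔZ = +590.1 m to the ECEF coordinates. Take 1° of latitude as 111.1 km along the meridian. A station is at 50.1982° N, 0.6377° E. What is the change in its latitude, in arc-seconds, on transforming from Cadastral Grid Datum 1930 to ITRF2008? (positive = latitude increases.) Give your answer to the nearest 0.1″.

sin φ = 0.768263, cos φ = 0.640134, sin λ = 0.011130, cos λ = 0.999938.
North component: ΔN = −sin φ cos λ·ΔX − sin φ sin λ·ΔY + cos φ·ΔZ = −(0.768263)(0.999938)(416.0) − (0.768263)(0.011130)(-161.7) + (0.640134)(590.1) = 59.55 m.
1° of latitude spans 111100 m, so Δφ = 59.55 / 111100 × 3600 = 1.930″.

Δφ = 1.9″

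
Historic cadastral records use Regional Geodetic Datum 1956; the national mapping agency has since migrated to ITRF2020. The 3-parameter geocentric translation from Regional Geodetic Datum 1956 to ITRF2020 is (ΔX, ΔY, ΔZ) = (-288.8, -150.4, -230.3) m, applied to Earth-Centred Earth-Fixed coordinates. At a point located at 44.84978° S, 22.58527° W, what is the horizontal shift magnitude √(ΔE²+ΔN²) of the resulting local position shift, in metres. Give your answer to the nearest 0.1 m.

398.6 m

At φ = -44.84978°, λ = -22.58527°: sin φ = -0.705250, cos φ = 0.708958, sin λ = -0.384058, cos λ = 0.923309.
ΔE = −sin λ·ΔX + cos λ·ΔY = −(-0.384058)·(-288.8) + (0.923309)·(-150.4) = -249.78 m.
ΔN = −sin φ cos λ·ΔX − sin φ sin λ·ΔY + cos φ·ΔZ = −(-0.705250)(0.923309)(-288.8) − (-0.705250)(-0.384058)(-150.4) + (0.708958)(-230.3) = -310.59 m.
Horizontal magnitude = √(ΔE² + ΔN²) = √((-249.78)² + (-310.59)²) = 398.57 m.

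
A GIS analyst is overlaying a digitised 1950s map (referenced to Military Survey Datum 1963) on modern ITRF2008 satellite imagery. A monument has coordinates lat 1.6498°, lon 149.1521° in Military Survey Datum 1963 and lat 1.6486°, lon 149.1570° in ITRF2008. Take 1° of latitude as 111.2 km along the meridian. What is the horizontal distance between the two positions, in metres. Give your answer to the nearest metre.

561 m

Δφ = 1.6486° − 1.6498° = -0.0012°; Δλ = 149.1570° − 149.1521° = +0.0049°.
ΔN = Δφ × 111200 = -133.4 m; ΔE = Δλ × 111200 × cos(1.6498°) = +0.0049 × 111200 × 0.999585 = 544.7 m.
Distance = √(ΔE² + ΔN²) = √(544.7² + (-133.4)²) = 560.8 m.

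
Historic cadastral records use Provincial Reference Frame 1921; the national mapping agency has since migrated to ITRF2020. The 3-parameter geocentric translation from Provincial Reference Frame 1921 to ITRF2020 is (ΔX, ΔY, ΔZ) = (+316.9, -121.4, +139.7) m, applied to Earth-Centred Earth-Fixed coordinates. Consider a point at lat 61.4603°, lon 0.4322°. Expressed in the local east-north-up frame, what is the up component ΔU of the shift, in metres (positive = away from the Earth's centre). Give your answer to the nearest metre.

ΔU = 274 m

The local up (radial) axis is (cos φ cos λ, cos φ sin λ, sin φ), giving ΔU = 151.400 − 0.438 + 122.725 = 273.69 m.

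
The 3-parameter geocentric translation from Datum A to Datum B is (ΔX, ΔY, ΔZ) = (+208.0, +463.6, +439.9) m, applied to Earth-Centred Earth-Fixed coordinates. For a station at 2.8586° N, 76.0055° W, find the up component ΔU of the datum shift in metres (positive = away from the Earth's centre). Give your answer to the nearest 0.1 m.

The local up (radial) axis is (cos φ cos λ, cos φ sin λ, sin φ), giving ΔU = 50.238 − 449.280 + 21.938 = -377.10 m.

ΔU = -377.1 m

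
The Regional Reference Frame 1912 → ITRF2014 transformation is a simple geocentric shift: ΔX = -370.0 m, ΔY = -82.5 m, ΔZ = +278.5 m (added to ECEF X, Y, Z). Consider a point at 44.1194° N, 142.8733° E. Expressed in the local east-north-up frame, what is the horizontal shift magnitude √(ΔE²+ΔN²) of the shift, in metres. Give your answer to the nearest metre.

The local east axis at (φ, λ) is (−sin λ, cos λ, 0), so ΔE = −sin(142.8733°)·(-370.0) + cos(142.8733°)·(-82.5) = 289.10 m.
The local north axis is (−sin φ cos λ, −sin φ sin λ, cos φ), giving ΔN = -205.367 + 34.665 + 199.933 = 29.23 m.
Horizontal magnitude = √(ΔE² + ΔN²) = √(289.10² + 29.23²) = 290.58 m.

291 m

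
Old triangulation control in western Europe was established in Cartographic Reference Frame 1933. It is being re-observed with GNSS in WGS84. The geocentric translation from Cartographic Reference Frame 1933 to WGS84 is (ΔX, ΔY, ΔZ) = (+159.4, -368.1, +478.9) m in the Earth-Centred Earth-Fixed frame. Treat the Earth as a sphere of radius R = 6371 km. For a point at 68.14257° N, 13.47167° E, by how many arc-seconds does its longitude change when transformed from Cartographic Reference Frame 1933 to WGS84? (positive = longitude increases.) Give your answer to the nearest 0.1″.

Δλ = -34.4″

sin φ = 0.928113, cos φ = 0.372298, sin λ = 0.232965, cos λ = 0.972485.
East component: ΔE = −sin λ·ΔX + cos λ·ΔY = −(0.232965)(159.4) + (0.972485)(-368.1) = -395.11 m.
1° of latitude spans πR/180 = 111195 m; at latitude φ, 1° of longitude spans that × cos φ = 41397.7 m, so Δλ = -395.11 / 41397.7 × 3600 = -34.359″.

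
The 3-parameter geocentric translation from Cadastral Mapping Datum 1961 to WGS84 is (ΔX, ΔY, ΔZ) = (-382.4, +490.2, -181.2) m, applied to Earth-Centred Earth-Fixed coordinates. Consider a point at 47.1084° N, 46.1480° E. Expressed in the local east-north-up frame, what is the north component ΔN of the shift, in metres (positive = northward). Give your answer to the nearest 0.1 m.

The local north axis is (−sin φ cos λ, −sin φ sin λ, cos φ), giving ΔN = 194.096 − 258.988 − 123.327 = -188.22 m.

ΔN = -188.2 m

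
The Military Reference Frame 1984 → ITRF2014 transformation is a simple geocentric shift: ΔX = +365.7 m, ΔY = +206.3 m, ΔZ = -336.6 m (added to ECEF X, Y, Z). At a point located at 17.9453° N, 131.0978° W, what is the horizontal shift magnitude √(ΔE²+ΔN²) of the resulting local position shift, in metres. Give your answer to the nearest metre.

243 m

The local east axis at (φ, λ) is (−sin λ, cos λ, 0), so ΔE = −sin(-131.0978°)·365.7 + cos(-131.0978°)·206.3 = 139.98 m.
The local north axis is (−sin φ cos λ, −sin φ sin λ, cos φ), giving ΔN = 74.067 + 47.900 − 320.225 = -198.26 m.
Horizontal magnitude = √(ΔE² + ΔN²) = √(139.98² + (-198.26)²) = 242.69 m.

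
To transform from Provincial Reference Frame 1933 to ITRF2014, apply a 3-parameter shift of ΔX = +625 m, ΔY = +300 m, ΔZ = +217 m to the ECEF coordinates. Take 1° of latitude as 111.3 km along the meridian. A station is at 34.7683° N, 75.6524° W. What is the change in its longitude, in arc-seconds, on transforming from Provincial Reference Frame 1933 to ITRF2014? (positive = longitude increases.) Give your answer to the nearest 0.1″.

sin φ = 0.570259, cos φ = 0.821465, sin λ = -0.968810, cos λ = 0.247804.
East component: ΔE = −sin λ·ΔX + cos λ·ΔY = −(-0.968810)(625) + (0.247804)(300) = 679.85 m.
1° of latitude spans 111300 m; at latitude φ, 1° of longitude spans that × cos φ = 91429.0 m, so Δλ = 679.85 / 91429.0 × 3600 = 26.769″.

Δλ = 26.8″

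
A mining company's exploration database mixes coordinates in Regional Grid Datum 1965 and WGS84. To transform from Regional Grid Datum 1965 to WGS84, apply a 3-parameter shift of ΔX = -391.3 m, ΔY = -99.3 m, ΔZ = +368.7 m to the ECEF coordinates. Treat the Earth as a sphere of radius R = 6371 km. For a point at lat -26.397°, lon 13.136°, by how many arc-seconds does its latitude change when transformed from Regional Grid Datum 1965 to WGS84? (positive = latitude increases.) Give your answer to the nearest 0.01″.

Δφ = 4.88″

sin φ = -0.444588, cos φ = 0.895735, sin λ = 0.227263, cos λ = 0.973833.
North component: ΔN = −sin φ cos λ·ΔX − sin φ sin λ·ΔY + cos φ·ΔZ = −(-0.444588)(0.973833)(-391.3) − (-0.444588)(0.227263)(-99.3) + (0.895735)(368.7) = 150.81 m.
1° of latitude spans πR/180 = 111195 m, so Δφ = 150.81 / 111195 × 3600 = 4.883″.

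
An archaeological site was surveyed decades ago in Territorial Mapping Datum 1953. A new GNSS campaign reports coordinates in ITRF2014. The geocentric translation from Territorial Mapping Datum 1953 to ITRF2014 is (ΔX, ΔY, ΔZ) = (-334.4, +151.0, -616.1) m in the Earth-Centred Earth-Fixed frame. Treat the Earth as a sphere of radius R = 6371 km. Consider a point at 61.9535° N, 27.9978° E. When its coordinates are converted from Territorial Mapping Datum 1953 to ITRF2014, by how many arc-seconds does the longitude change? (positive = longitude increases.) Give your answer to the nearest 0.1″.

Δλ = 20.0″

sin φ = 0.882566, cos φ = 0.470188, sin λ = 0.469438, cos λ = 0.882966.
East component: ΔE = −sin λ·ΔX + cos λ·ΔY = −(0.469438)(-334.4) + (0.882966)(151.0) = 290.31 m.
1° of latitude spans πR/180 = 111195 m; at latitude φ, 1° of longitude spans that × cos φ = 52282.5 m, so Δλ = 290.31 / 52282.5 × 3600 = 19.990″.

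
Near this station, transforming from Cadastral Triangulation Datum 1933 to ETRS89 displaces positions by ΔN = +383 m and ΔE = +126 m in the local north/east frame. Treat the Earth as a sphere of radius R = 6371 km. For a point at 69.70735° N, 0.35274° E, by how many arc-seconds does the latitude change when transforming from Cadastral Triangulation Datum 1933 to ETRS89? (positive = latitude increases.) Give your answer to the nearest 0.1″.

Δφ = 12.4″

On a sphere of radius R, 1 rad of latitude = R, so Δφ = ΔN / R = 383.0 / 6371000 = 6.0116e-05 rad = 12.400″.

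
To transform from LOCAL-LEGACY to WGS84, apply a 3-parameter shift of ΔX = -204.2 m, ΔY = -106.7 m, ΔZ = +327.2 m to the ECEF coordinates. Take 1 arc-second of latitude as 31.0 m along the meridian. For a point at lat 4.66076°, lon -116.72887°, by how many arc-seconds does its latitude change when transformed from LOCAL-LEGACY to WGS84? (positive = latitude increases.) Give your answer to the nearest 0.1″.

sin φ = 0.081256, cos φ = 0.996693, sin λ = -0.893145, cos λ = -0.449769.
North component: ΔN = −sin φ cos λ·ΔX − sin φ sin λ·ΔY + cos φ·ΔZ = −(0.081256)(-0.449769)(-204.2) − (0.081256)(-0.893145)(-106.7) + (0.996693)(327.2) = 310.91 m.
1° of latitude spans 3600 × 31.00 = 111600 m, so Δφ = 310.91 / 111600 × 3600 = 10.029″.

Δφ = 10.0″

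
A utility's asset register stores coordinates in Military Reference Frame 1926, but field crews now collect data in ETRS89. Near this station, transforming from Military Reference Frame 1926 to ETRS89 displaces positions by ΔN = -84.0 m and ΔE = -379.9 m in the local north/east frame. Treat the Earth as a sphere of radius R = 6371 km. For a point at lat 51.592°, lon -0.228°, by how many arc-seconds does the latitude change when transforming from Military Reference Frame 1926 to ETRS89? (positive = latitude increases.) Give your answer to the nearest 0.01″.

Δφ = -2.72″

On a sphere of radius R, 1 rad of latitude = R, so Δφ = ΔN / R = -84.0 / 6371000 = -1.3185e-05 rad = -2.720″.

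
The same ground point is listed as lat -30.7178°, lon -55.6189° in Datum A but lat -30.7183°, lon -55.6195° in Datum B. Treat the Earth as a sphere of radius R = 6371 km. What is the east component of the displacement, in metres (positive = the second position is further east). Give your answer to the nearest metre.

Δφ = -30.7183° − -30.7178° = -0.0005°; Δλ = -55.6195° − -55.6189° = -0.0006°.
1° along a meridian = πR/180 = 111195 m.
ΔN = Δφ × 111195 = -55.6 m; ΔE = Δλ × 111195 × cos(-30.7178°) = -0.0006 × 111195 × 0.859694 = -57.4 m.

ΔE = -57 m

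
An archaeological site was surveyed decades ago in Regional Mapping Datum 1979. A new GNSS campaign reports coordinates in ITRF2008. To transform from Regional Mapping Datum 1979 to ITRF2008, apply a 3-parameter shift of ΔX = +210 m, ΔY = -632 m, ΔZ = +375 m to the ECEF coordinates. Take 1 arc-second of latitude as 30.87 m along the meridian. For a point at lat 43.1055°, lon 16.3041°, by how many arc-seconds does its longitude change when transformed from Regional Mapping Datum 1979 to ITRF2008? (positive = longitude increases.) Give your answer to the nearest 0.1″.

Δλ = -29.5″

sin φ = 0.683344, cos φ = 0.730097, sin λ = 0.280735, cos λ = 0.959785.
East component: ΔE = −sin λ·ΔX + cos λ·ΔY = −(0.280735)(210) + (0.959785)(-632) = -665.54 m.
1° of latitude spans 3600 × 30.87 = 111132 m; at latitude φ, 1° of longitude spans that × cos φ = 81137.1 m, so Δλ = -665.54 / 81137.1 × 3600 = -29.530″.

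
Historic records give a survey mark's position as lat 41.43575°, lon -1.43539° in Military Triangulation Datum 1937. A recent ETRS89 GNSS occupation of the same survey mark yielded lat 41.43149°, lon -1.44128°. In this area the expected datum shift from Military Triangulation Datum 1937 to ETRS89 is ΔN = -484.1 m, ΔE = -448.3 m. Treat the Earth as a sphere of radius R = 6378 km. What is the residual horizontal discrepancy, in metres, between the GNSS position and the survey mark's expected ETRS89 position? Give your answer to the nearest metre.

44 m

Observed coordinate differences: Δφ = -0.00426°, Δλ = -0.00589°.
Converting to metres (1° lat = 111317 m, cos φ = 0.749698): observed ΔN = -474.2 m, observed ΔE = -491.5 m.
Subtracting the expected shift leaves a residual of -474.2 − (-484.1) = 9.9 m north and -491.5 − (-448.3) = -43.2 m east.
Residual distance = √(9.9² + (-43.2)²) = 44.4 m.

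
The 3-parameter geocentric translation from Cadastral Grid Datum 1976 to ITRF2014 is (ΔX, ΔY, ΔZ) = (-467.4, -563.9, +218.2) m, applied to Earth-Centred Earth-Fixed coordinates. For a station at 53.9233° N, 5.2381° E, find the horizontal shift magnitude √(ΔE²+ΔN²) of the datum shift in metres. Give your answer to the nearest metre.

753 m

The local east axis at (φ, λ) is (−sin λ, cos λ, 0), so ΔE = −sin(5.2381°)·(-467.4) + cos(5.2381°)·(-563.9) = -518.87 m.
The local north axis is (−sin φ cos λ, −sin φ sin λ, cos φ), giving ΔN = 376.189 + 41.609 + 128.491 = 546.29 m.
Horizontal magnitude = √(ΔE² + ΔN²) = √((-518.87)² + 546.29²) = 753.43 m.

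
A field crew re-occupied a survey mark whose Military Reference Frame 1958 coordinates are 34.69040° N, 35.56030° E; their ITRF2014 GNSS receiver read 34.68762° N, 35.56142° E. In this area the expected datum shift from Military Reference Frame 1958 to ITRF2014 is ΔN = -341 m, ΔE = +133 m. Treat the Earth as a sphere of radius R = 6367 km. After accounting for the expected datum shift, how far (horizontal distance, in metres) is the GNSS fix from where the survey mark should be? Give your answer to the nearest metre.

Observed coordinate differences: Δφ = -0.00278°, Δλ = +0.00112°.
Converting to metres (1° lat = 111125 m, cos φ = 0.822239): observed ΔN = -308.9 m, observed ΔE = 102.3 m.
Subtracting the expected shift leaves a residual of -308.9 − (-341) = 32.1 m north and 102.3 − (133) = -30.7 m east.
Residual distance = √(32.1² + (-30.7)²) = 44.4 m.

44 m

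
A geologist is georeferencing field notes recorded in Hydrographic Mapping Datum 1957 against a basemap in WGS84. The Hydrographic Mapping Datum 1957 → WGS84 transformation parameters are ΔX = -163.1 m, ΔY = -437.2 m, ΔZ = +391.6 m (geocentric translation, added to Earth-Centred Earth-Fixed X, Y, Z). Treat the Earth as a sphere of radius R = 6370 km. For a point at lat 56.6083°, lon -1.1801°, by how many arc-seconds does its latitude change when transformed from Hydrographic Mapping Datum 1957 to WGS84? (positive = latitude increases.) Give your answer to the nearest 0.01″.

Δφ = 11.14″

sin φ = 0.834928, cos φ = 0.550360, sin λ = -0.020595, cos λ = 0.999788.
North component: ΔN = −sin φ cos λ·ΔX − sin φ sin λ·ΔY + cos φ·ΔZ = −(0.834928)(0.999788)(-163.1) − (0.834928)(-0.020595)(-437.2) + (0.550360)(391.6) = 344.15 m.
1° of latitude spans πR/180 = 111177 m, so Δφ = 344.15 / 111177 × 3600 = 11.144″.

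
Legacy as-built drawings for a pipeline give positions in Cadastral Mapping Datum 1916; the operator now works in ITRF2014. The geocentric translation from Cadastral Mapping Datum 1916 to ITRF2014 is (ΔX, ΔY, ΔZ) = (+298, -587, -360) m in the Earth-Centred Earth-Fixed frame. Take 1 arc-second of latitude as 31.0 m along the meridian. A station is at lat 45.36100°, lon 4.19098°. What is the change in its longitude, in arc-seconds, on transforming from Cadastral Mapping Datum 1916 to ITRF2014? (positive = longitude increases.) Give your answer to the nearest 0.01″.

Δλ = -27.88″

sin φ = 0.711548, cos φ = 0.702638, sin λ = 0.073081, cos λ = 0.997326.
East component: ΔE = −sin λ·ΔX + cos λ·ΔY = −(0.073081)(298) + (0.997326)(-587) = -607.21 m.
1° of latitude spans 3600 × 31.00 = 111600 m; at latitude φ, 1° of longitude spans that × cos φ = 78414.4 m, so Δλ = -607.21 / 78414.4 × 3600 = -27.877″.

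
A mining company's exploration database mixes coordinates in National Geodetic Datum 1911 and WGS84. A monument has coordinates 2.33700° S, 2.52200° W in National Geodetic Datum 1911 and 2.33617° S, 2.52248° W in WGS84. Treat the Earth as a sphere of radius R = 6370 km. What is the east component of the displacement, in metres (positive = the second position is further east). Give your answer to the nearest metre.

ΔE = -53 m

Δφ = -2.33617° − -2.33700° = +0.00083°; Δλ = -2.52248° − -2.52200° = -0.00048°.
1° along a meridian = πR/180 = 111177 m.
ΔN = Δφ × 111177 = 92.3 m; ΔE = Δλ × 111177 × cos(-2.33700°) = -0.00048 × 111177 × 0.999168 = -53.3 m.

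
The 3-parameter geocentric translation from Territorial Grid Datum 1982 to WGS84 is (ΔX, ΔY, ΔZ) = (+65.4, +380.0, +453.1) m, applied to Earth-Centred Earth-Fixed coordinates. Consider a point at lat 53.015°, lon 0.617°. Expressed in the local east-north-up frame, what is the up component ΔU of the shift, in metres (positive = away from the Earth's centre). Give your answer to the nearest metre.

ΔU = 404 m

The local up (radial) axis is (cos φ cos λ, cos φ sin λ, sin φ), giving ΔU = 39.343 + 2.462 + 361.933 = 403.74 m.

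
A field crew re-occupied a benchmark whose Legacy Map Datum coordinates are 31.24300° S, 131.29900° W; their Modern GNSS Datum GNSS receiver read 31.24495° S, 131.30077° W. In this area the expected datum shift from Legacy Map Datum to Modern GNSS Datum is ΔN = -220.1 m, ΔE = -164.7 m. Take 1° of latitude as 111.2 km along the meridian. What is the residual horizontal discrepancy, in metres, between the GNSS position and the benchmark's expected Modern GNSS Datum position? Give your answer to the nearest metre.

5 m

Observed coordinate differences: Δφ = -0.00195°, Δλ = -0.00177°.
Converting to metres (1° lat = 111200 m, cos φ = 0.854975): observed ΔN = -216.8 m, observed ΔE = -168.3 m.
Subtracting the expected shift leaves a residual of -216.8 − (-220.1) = 3.3 m north and -168.3 − (-164.7) = -3.6 m east.
Residual distance = √(3.3² + (-3.6)²) = 4.8 m.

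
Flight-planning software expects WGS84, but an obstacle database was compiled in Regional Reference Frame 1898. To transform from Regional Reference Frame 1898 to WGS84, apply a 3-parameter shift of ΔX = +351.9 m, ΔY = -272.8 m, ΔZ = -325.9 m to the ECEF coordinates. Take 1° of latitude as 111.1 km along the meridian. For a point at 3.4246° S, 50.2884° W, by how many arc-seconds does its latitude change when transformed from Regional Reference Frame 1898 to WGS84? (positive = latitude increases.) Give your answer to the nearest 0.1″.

sin φ = -0.059735, cos φ = 0.998214, sin λ = -0.769270, cos λ = 0.638924.
North component: ΔN = −sin φ cos λ·ΔX − sin φ sin λ·ΔY + cos φ·ΔZ = −(-0.059735)(0.638924)(351.9) − (-0.059735)(-0.769270)(-272.8) + (0.998214)(-325.9) = -299.35 m.
1° of latitude spans 111100 m, so Δφ = -299.35 / 111100 × 3600 = -9.700″.

Δφ = -9.7″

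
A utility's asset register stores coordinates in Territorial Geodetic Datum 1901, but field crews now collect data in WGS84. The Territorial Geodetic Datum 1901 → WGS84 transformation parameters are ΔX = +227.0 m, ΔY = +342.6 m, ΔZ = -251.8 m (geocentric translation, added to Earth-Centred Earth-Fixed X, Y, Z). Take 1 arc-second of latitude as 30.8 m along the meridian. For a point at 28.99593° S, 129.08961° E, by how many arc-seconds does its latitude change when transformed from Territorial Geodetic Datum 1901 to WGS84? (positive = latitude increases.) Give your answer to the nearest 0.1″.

sin φ = -0.484747, cos φ = 0.874654, sin λ = 0.776161, cos λ = -0.630535.
North component: ΔN = −sin φ cos λ·ΔX − sin φ sin λ·ΔY + cos φ·ΔZ = −(-0.484747)(-0.630535)(227.0) − (-0.484747)(0.776161)(342.6) + (0.874654)(-251.8) = -160.72 m.
1° of latitude spans 3600 × 30.80 = 110880 m, so Δφ = -160.72 / 110880 × 3600 = -5.218″.

Δφ = -5.2″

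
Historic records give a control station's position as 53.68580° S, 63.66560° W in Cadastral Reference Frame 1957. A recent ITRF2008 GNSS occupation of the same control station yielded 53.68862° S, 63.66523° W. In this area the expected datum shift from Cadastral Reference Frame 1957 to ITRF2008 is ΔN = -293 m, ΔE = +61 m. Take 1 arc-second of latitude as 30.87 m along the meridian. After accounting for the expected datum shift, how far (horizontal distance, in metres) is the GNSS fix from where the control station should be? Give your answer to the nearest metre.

Observed coordinate differences: Δφ = -0.00282°, Δλ = +0.00037°.
Converting to metres (1° lat = 111132 m, cos φ = 0.592213): observed ΔN = -313.4 m, observed ΔE = 24.4 m.
Subtracting the expected shift leaves a residual of -313.4 − (-293) = -20.4 m north and 24.4 − (61) = -36.6 m east.
Residual distance = √((-20.4)² + (-36.6)²) = 41.9 m.

42 m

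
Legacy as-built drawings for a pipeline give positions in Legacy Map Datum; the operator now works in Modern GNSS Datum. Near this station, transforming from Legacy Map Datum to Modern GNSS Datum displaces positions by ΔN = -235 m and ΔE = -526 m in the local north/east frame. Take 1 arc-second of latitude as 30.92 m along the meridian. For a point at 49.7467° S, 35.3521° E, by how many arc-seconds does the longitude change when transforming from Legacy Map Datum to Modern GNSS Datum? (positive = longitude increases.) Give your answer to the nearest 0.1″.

At latitude -49.7467°, cos φ = 0.646168.
1″ of longitude at this latitude = 30.92 × cos φ = 19.9795 m, so Δλ = -526.0 / 19.9795 = -26.327″.

Δλ = -26.3″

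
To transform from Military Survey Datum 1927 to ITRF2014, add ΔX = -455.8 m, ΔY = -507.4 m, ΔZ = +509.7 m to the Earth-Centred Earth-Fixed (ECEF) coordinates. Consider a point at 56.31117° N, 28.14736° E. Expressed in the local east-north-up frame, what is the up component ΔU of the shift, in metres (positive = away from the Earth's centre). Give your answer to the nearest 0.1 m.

ΔU = 68.4 m

At φ = 56.31117°, λ = 28.14736°: sin φ = 0.832062, cos φ = 0.554682, sin λ = 0.471741, cos λ = 0.881737.
ΔU = cos φ cos λ·ΔX + cos φ sin λ·ΔY + sin φ·ΔZ = (0.554682)(0.881737)(-455.8) + (0.554682)(0.471741)(-507.4) + (0.832062)(509.7) = 68.41 m.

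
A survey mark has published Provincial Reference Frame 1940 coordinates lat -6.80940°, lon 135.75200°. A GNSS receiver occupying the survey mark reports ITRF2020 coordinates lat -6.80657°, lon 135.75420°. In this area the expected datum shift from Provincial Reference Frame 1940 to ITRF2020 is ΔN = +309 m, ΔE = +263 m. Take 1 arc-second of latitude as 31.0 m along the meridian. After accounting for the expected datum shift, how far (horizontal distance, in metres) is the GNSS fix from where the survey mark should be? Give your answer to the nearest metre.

Observed coordinate differences: Δφ = +0.00283°, Δλ = +0.00220°.
Converting to metres (1° lat = 111600 m, cos φ = 0.992946): observed ΔN = 315.8 m, observed ΔE = 243.8 m.
Subtracting the expected shift leaves a residual of 315.8 − (309) = 6.8 m north and 243.8 − (263) = -19.2 m east.
Residual distance = √(6.8² + (-19.2)²) = 20.4 m.

20 m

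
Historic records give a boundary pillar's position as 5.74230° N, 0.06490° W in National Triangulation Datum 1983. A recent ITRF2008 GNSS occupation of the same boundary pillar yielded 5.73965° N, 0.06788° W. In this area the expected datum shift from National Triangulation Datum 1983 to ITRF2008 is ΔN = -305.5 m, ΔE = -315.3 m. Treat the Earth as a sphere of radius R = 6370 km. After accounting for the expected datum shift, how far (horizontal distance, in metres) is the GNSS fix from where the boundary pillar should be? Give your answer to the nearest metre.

Observed coordinate differences: Δφ = -0.00265°, Δλ = -0.00298°.
Converting to metres (1° lat = 111177 m, cos φ = 0.994982): observed ΔN = -294.6 m, observed ΔE = -329.6 m.
Subtracting the expected shift leaves a residual of -294.6 − (-305.5) = 10.9 m north and -329.6 − (-315.3) = -14.3 m east.
Residual distance = √(10.9² + (-14.3)²) = 18.0 m.

18 m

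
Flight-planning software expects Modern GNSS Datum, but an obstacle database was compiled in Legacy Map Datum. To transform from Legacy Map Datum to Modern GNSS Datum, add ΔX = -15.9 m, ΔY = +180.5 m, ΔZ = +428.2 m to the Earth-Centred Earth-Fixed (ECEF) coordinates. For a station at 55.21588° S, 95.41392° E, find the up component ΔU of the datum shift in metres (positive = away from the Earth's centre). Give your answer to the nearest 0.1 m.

ΔU = -248.3 m

At φ = -55.21588°, λ = 95.41392°: sin φ = -0.821307, cos φ = 0.570486, sin λ = 0.995539, cos λ = -0.094350.
ΔU = cos φ cos λ·ΔX + cos φ sin λ·ΔY + sin φ·ΔZ = (0.570486)(-0.094350)(-15.9) + (0.570486)(0.995539)(180.5) + (-0.821307)(428.2) = -248.31 m.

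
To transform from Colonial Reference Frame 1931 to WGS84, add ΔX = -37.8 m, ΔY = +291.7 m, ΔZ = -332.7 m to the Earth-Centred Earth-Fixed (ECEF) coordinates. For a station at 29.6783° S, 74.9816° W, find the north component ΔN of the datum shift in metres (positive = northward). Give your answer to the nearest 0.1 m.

ΔN = -433.4 m

The local north axis is (−sin φ cos λ, −sin φ sin λ, cos φ), giving ΔN = -4.850 − 139.496 − 289.056 = -433.40 m.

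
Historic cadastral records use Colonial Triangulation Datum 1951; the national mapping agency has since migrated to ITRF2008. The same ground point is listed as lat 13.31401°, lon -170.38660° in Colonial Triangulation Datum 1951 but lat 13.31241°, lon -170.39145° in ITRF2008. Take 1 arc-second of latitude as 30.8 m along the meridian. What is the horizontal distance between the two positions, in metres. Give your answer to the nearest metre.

553 m

Δφ = 13.31241° − 13.31401° = -0.00160°; Δλ = -170.39145° − -170.38660° = -0.00485°.
1° of latitude = 3600 × 30.80 = 110880 m.
ΔN = Δφ × 110880 = -177.4 m; ΔE = Δλ × 110880 × cos(13.31401°) = -0.00485 × 110880 × 0.973123 = -523.3 m.
Distance = √(ΔE² + ΔN²) = √((-523.3)² + (-177.4)²) = 552.6 m.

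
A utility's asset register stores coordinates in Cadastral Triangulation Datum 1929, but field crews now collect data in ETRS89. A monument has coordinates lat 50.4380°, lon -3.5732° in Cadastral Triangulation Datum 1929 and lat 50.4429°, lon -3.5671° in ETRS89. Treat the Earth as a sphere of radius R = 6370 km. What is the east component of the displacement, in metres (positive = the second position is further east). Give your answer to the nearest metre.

ΔE = 432 m

Δφ = 50.4429° − 50.4380° = +0.0049°; Δλ = -3.5671° − -3.5732° = +0.0061°.
1° along a meridian = πR/180 = 111177 m.
ΔN = Δφ × 111177 = 544.8 m; ΔE = Δλ × 111177 × cos(50.4380°) = +0.0061 × 111177 × 0.636913 = 431.9 m.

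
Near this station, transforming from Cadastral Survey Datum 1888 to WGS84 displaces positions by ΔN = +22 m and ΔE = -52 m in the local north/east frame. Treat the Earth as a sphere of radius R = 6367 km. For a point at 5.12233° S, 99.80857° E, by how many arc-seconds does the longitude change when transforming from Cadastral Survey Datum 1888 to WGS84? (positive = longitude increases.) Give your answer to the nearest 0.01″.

Δλ = -1.69″

At latitude -5.12233°, cos φ = 0.996006.
One radian of longitude at latitude φ spans R cos φ, so Δλ = ΔE / (R cos φ) = -52.0 / (6367000 × 0.996006) = -8.1999e-06 rad = -1.691″.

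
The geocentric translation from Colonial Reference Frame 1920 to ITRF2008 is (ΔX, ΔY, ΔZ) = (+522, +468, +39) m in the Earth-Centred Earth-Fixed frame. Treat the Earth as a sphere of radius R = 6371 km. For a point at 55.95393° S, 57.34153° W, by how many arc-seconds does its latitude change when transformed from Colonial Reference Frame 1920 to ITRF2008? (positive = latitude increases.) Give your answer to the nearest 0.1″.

sin φ = -0.828588, cos φ = 0.559859, sin λ = -0.841902, cos λ = 0.539630.
North component: ΔN = −sin φ cos λ·ΔX − sin φ sin λ·ΔY + cos φ·ΔZ = −(-0.828588)(0.539630)(522) − (-0.828588)(-0.841902)(468) + (0.559859)(39) = -71.24 m.
1° of latitude spans πR/180 = 111195 m, so Δφ = -71.24 / 111195 × 3600 = -2.306″.

Δφ = -2.3″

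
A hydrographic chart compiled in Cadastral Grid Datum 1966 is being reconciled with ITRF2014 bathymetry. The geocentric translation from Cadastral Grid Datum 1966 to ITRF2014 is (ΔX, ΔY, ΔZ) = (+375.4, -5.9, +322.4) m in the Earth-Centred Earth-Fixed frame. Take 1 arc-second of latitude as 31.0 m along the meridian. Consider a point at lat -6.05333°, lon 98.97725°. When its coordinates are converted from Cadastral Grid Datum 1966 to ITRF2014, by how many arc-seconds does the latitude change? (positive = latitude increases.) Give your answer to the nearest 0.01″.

Δφ = 10.12″

sin φ = -0.105454, cos φ = 0.994424, sin λ = 0.987750, cos λ = -0.156042.
North component: ΔN = −sin φ cos λ·ΔX − sin φ sin λ·ΔY + cos φ·ΔZ = −(-0.105454)(-0.156042)(375.4) − (-0.105454)(0.987750)(-5.9) + (0.994424)(322.4) = 313.81 m.
1° of latitude spans 3600 × 31.00 = 111600 m, so Δφ = 313.81 / 111600 × 3600 = 10.123″.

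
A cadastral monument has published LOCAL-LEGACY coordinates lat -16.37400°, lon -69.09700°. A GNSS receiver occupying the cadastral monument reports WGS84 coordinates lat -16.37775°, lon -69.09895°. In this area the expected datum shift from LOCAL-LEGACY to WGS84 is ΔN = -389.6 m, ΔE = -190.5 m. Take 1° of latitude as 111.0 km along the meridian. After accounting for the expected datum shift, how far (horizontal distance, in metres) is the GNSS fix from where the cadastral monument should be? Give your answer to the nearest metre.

32 m

Observed coordinate differences: Δφ = -0.00375°, Δλ = -0.00195°.
Converting to metres (1° lat = 111000 m, cos φ = 0.959442): observed ΔN = -416.3 m, observed ΔE = -207.7 m.
Subtracting the expected shift leaves a residual of -416.3 − (-389.6) = -26.7 m north and -207.7 − (-190.5) = -17.2 m east.
Residual distance = √((-26.7)² + (-17.2)²) = 31.7 m.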